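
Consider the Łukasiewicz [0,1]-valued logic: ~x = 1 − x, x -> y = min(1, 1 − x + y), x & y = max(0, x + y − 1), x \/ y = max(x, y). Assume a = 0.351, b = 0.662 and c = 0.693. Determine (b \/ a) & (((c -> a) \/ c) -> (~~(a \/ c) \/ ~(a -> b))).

0.662

b \/ a = max(0.662, 0.351) = 0.662
c -> a = min(1, 1 − 0.693 + 0.351) = min(1, 0.658) = 0.658
(c -> a) \/ c = max(0.658, 0.693) = 0.693
a \/ c = max(0.351, 0.693) = 0.693
~(a \/ c) = 1 − 0.693 = 0.307
~~(a \/ c) = 1 − 0.307 = 0.693
a -> b = min(1, 1 − 0.351 + 0.662) = min(1, 1.311) = 1.000
~(a -> b) = 1 − 1.000 = 0.000
~~(a \/ c) \/ ~(a -> b) = max(0.693, 0.000) = 0.693
((c -> a) \/ c) -> (~~(a \/ c) \/ ~(a -> b)) = min(1, 1 − 0.693 + 0.693) = min(1, 1.000) = 1.000
(b \/ a) & (((c -> a) \/ c) -> (~~(a \/ c) \/ ~(a -> b))) = max(0, 0.662 + 1.000 − 1) = max(0, 0.662) = 0.662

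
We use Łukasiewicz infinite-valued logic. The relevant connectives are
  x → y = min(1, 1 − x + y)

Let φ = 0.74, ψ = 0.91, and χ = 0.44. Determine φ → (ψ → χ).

0.79

ψ → χ = min(1, 1 − 0.91 + 0.44) = min(1, 0.53) = 0.53
φ → (ψ → χ) = min(1, 1 − 0.74 + 0.53) = min(1, 0.79) = 0.79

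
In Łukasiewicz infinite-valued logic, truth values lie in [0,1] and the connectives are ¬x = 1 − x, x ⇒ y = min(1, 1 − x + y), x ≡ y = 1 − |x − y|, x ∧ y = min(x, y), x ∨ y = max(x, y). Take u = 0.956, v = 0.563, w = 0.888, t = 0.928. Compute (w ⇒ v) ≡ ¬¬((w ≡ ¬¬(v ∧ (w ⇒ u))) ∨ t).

0.747

w ⇒ v = min(1, 1 − 0.888 + 0.563) = min(1, 0.675) = 0.675
w ⇒ u = min(1, 1 − 0.888 + 0.956) = min(1, 1.068) = 1.000
v ∧ (w ⇒ u) = min(0.563, 1.000) = 0.563
¬(v ∧ (w ⇒ u)) = 1 − 0.563 = 0.437
¬¬(v ∧ (w ⇒ u)) = 1 − 0.437 = 0.563
w ≡ ¬¬(v ∧ (w ⇒ u)) = 1 − |0.888 − 0.563| = 1 − 0.325 = 0.675
(w ≡ ¬¬(v ∧ (w ⇒ u))) ∨ t = max(0.675, 0.928) = 0.928
¬((w ≡ ¬¬(v ∧ (w ⇒ u))) ∨ t) = 1 − 0.928 = 0.072
¬¬((w ≡ ¬¬(v ∧ (w ⇒ u))) ∨ t) = 1 − 0.072 = 0.928
(w ⇒ v) ≡ ¬¬((w ≡ ¬¬(v ∧ (w ⇒ u))) ∨ t) = 1 − |0.675 − 0.928| = 1 − 0.253 = 0.747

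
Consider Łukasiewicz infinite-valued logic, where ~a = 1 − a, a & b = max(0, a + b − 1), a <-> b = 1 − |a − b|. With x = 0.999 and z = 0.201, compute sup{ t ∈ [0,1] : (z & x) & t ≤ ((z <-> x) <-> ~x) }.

z & x = max(0, 0.201 + 0.999 − 1) = max(0, 0.200) = 0.200
So the left factor is z & x = 0.200.
z <-> x = 1 − |0.201 − 0.999| = 1 − 0.798 = 0.202
~x = 1 − 0.999 = 0.001
(z <-> x) <-> ~x = 1 − |0.202 − 0.001| = 1 − 0.201 = 0.799
So the right-hand bound is (z <-> x) <-> ~x = 0.799.
The residuum of the Łukasiewicz t-norm gives the supremum: min(1, 1 − 0.200 + 0.799).
1 − 0.200 + 0.799 = 1.599, so t = min(1, 1.599) = 1.000.
Check: 0.200 & 1.000 = max(0, 0.200) = 0.200 ≤ 0.799.

1.000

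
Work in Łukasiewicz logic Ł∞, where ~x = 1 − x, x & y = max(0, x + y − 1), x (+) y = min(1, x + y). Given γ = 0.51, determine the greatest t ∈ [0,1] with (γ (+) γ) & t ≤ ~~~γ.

0.49

γ (+) γ = min(1, 0.51 + 0.51) = min(1, 1.02) = 1.00
So the left factor is γ (+) γ = 1.00.
~γ = 1 − 0.51 = 0.49
~~γ = 1 − 0.49 = 0.51
~~~γ = 1 − 0.51 = 0.49
So the right-hand bound is ~~~γ = 0.49.
The residuum of the Łukasiewicz t-norm gives the supremum: min(1, 1 − 1.00 + 0.49).
1 − 1.00 + 0.49 = 0.49, so t = min(1, 0.49) = 0.49.
Check: 1.00 & 0.49 = max(0, 0.49) = 0.49 ≤ 0.49.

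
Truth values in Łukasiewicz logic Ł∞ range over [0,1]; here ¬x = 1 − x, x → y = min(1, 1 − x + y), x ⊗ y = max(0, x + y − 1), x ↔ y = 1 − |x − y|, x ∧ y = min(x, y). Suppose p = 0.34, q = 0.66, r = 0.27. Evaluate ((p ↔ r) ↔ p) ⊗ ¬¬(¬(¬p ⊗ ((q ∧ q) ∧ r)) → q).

0.07

p ↔ r = 1 − |0.34 − 0.27| = 1 − 0.07 = 0.93
(p ↔ r) ↔ p = 1 − |0.93 − 0.34| = 1 − 0.59 = 0.41
¬p = 1 − 0.34 = 0.66
q ∧ q = min(0.66, 0.66) = 0.66
(q ∧ q) ∧ r = min(0.66, 0.27) = 0.27
¬p ⊗ ((q ∧ q) ∧ r) = max(0, 0.66 + 0.27 − 1) = max(0, -0.07) = 0.00
¬(¬p ⊗ ((q ∧ q) ∧ r)) = 1 − 0.00 = 1.00
¬(¬p ⊗ ((q ∧ q) ∧ r)) → q = min(1, 1 − 1.00 + 0.66) = min(1, 0.66) = 0.66
¬(¬(¬p ⊗ ((q ∧ q) ∧ r)) → q) = 1 − 0.66 = 0.34
¬¬(¬(¬p ⊗ ((q ∧ q) ∧ r)) → q) = 1 − 0.34 = 0.66
((p ↔ r) ↔ p) ⊗ ¬¬(¬(¬p ⊗ ((q ∧ q) ∧ r)) → q) = max(0, 0.41 + 0.66 − 1) = max(0, 0.07) = 0.07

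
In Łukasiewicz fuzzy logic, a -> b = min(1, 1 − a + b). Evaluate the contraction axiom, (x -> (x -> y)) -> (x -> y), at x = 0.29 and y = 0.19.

0.90

x -> y = min(1, 1 − 0.29 + 0.19) = min(1, 0.90) = 0.90
x -> (x -> y) = min(1, 1 − 0.29 + 0.90) = min(1, 1.61) = 1.00
(x -> (x -> y)) -> (x -> y) = min(1, 1 − 1.00 + 0.90) = min(1, 0.90) = 0.90
(The value 0.90 < 1 shows this instance is not satisfied; fails in Ł∞ (the t-norm is not idempotent).)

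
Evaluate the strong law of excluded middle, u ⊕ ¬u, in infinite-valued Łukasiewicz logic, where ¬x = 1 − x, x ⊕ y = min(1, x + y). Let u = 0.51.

1.00

¬u = 1 − 0.51 = 0.49
u ⊕ ¬u = min(1, 0.51 + 0.49) = min(1, 1.00) = 1.00
(As expected: always 1 in Ł∞ since a ⊕ (1−a) = 1.)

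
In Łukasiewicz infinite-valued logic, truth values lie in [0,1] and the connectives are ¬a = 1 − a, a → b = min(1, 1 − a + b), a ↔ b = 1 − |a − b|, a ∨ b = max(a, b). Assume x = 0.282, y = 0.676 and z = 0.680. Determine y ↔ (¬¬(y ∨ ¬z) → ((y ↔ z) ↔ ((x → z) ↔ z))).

¬z = 1 − 0.680 = 0.320
y ∨ ¬z = max(0.676, 0.320) = 0.676
¬(y ∨ ¬z) = 1 − 0.676 = 0.324
¬¬(y ∨ ¬z) = 1 − 0.324 = 0.676
y ↔ z = 1 − |0.676 − 0.680| = 1 − 0.004 = 0.996
x → z = min(1, 1 − 0.282 + 0.680) = min(1, 1.398) = 1.000
(x → z) ↔ z = 1 − |1.000 − 0.680| = 1 − 0.320 = 0.680
(y ↔ z) ↔ ((x → z) ↔ z) = 1 − |0.996 − 0.680| = 1 − 0.316 = 0.684
¬¬(y ∨ ¬z) → ((y ↔ z) ↔ ((x → z) ↔ z)) = min(1, 1 − 0.676 + 0.684) = min(1, 1.008) = 1.000
y ↔ (¬¬(y ∨ ¬z) → ((y ↔ z) ↔ ((x → z) ↔ z))) = 1 − |0.676 − 1.000| = 1 − 0.324 = 0.676

0.676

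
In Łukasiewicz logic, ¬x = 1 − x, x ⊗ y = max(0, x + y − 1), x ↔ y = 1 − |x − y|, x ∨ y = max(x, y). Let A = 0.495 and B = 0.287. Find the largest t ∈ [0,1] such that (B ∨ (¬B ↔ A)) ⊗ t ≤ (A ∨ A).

¬B = 1 − 0.287 = 0.713
¬B ↔ A = 1 − |0.713 − 0.495| = 1 − 0.218 = 0.782
B ∨ (¬B ↔ A) = max(0.287, 0.782) = 0.782
So the left factor is B ∨ (¬B ↔ A) = 0.782.
A ∨ A = max(0.495, 0.495) = 0.495
So the right-hand bound is A ∨ A = 0.495.
The residuum of the Łukasiewicz t-norm gives the supremum: min(1, 1 − 0.782 + 0.495).
1 − 0.782 + 0.495 = 0.713, so t = min(1, 0.713) = 0.713.
Check: 0.782 ⊗ 0.713 = max(0, 0.495) = 0.495 ≤ 0.495.

0.713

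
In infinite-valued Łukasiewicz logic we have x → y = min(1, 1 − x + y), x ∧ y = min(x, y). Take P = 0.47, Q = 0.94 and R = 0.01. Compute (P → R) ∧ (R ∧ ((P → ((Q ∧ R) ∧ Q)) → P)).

P → R = min(1, 1 − 0.47 + 0.01) = min(1, 0.54) = 0.54
Q ∧ R = min(0.94, 0.01) = 0.01
(Q ∧ R) ∧ Q = min(0.01, 0.94) = 0.01
P → ((Q ∧ R) ∧ Q) = min(1, 1 − 0.47 + 0.01) = min(1, 0.54) = 0.54
(P → ((Q ∧ R) ∧ Q)) → P = min(1, 1 − 0.54 + 0.47) = min(1, 0.93) = 0.93
R ∧ ((P → ((Q ∧ R) ∧ Q)) → P) = min(0.01, 0.93) = 0.01
(P → R) ∧ (R ∧ ((P → ((Q ∧ R) ∧ Q)) → P)) = min(0.54, 0.01) = 0.01

0.01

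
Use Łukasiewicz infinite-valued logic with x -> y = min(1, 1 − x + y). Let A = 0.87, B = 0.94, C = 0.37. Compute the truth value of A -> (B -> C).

B -> C = min(1, 1 − 0.94 + 0.37) = min(1, 0.43) = 0.43
A -> (B -> C) = min(1, 1 − 0.87 + 0.43) = min(1, 0.56) = 0.56

0.56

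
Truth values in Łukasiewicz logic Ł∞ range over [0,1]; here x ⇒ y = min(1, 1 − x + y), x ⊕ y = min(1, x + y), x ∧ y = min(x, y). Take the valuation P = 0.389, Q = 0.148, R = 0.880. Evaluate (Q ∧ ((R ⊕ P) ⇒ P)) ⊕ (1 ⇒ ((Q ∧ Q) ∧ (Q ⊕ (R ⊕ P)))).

R ⊕ P = min(1, 0.880 + 0.389) = min(1, 1.269) = 1.000
(R ⊕ P) ⇒ P = min(1, 1 − 1.000 + 0.389) = min(1, 0.389) = 0.389
Q ∧ ((R ⊕ P) ⇒ P) = min(0.148, 0.389) = 0.148
Q ∧ Q = min(0.148, 0.148) = 0.148
Q ⊕ (R ⊕ P) = min(1, 0.148 + 1.000) = min(1, 1.148) = 1.000
(Q ∧ Q) ∧ (Q ⊕ (R ⊕ P)) = min(0.148, 1.000) = 0.148
1 ⇒ ((Q ∧ Q) ∧ (Q ⊕ (R ⊕ P))) = min(1, 1 − 1.000 + 0.148) = min(1, 0.148) = 0.148
(Q ∧ ((R ⊕ P) ⇒ P)) ⊕ (1 ⇒ ((Q ∧ Q) ∧ (Q ⊕ (R ⊕ P)))) = min(1, 0.148 + 0.148) = min(1, 0.296) = 0.296

0.296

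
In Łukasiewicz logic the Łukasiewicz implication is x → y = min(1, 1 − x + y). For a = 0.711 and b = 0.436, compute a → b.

a → b = min(1, 1 − 0.711 + 0.436) = min(1, 0.725) = 0.725
For comparison, the Gödel implication (1 if x ≤ y else y) would give 0.436.

0.725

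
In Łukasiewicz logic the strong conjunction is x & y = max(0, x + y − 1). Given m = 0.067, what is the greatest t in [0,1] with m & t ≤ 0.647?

The residuum of the Łukasiewicz t-norm gives the supremum: min(1, 1 − 0.067 + 0.647).
1 − 0.067 + 0.647 = 1.580, so t = min(1, 1.580) = 1.000.
Check: 0.067 & 1.000 = max(0, 0.067) = 0.067 ≤ 0.647.

1.000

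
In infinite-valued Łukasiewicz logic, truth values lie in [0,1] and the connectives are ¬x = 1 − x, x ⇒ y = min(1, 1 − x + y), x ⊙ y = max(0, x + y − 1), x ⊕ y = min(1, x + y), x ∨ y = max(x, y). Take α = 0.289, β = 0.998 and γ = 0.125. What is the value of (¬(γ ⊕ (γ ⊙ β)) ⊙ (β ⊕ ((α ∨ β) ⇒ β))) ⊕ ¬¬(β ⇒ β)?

1.000

γ ⊙ β = max(0, 0.125 + 0.998 − 1) = max(0, 0.123) = 0.123
γ ⊕ (γ ⊙ β) = min(1, 0.125 + 0.123) = min(1, 0.248) = 0.248
¬(γ ⊕ (γ ⊙ β)) = 1 − 0.248 = 0.752
α ∨ β = max(0.289, 0.998) = 0.998
(α ∨ β) ⇒ β = min(1, 1 − 0.998 + 0.998) = min(1, 1.000) = 1.000
β ⊕ ((α ∨ β) ⇒ β) = min(1, 0.998 + 1.000) = min(1, 1.998) = 1.000
¬(γ ⊕ (γ ⊙ β)) ⊙ (β ⊕ ((α ∨ β) ⇒ β)) = max(0, 0.752 + 1.000 − 1) = max(0, 0.752) = 0.752
β ⇒ β = min(1, 1 − 0.998 + 0.998) = min(1, 1.000) = 1.000
¬(β ⇒ β) = 1 − 1.000 = 0.000
¬¬(β ⇒ β) = 1 − 0.000 = 1.000
(¬(γ ⊕ (γ ⊙ β)) ⊙ (β ⊕ ((α ∨ β) ⇒ β))) ⊕ ¬¬(β ⇒ β) = min(1, 0.752 + 1.000) = min(1, 1.752) = 1.000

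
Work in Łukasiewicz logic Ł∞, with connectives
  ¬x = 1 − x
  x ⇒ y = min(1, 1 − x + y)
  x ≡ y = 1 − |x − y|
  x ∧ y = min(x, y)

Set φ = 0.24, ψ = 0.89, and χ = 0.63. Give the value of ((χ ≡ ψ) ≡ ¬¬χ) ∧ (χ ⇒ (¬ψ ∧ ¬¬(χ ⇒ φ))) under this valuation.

0.48

χ ≡ ψ = 1 − |0.63 − 0.89| = 1 − 0.26 = 0.74
¬χ = 1 − 0.63 = 0.37
¬¬χ = 1 − 0.37 = 0.63
(χ ≡ ψ) ≡ ¬¬χ = 1 − |0.74 − 0.63| = 1 − 0.11 = 0.89
¬ψ = 1 − 0.89 = 0.11
χ ⇒ φ = min(1, 1 − 0.63 + 0.24) = min(1, 0.61) = 0.61
¬(χ ⇒ φ) = 1 − 0.61 = 0.39
¬¬(χ ⇒ φ) = 1 − 0.39 = 0.61
¬ψ ∧ ¬¬(χ ⇒ φ) = min(0.11, 0.61) = 0.11
χ ⇒ (¬ψ ∧ ¬¬(χ ⇒ φ)) = min(1, 1 − 0.63 + 0.11) = min(1, 0.48) = 0.48
((χ ≡ ψ) ≡ ¬¬χ) ∧ (χ ⇒ (¬ψ ∧ ¬¬(χ ⇒ φ))) = min(0.89, 0.48) = 0.48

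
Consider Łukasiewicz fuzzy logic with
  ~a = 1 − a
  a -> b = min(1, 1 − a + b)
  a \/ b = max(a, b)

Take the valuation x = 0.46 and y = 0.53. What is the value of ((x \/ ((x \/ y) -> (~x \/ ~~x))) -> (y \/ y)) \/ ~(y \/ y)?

0.53

x \/ y = max(0.46, 0.53) = 0.53
~x = 1 − 0.46 = 0.54
~~x = 1 − 0.54 = 0.46
~x \/ ~~x = max(0.54, 0.46) = 0.54
(x \/ y) -> (~x \/ ~~x) = min(1, 1 − 0.53 + 0.54) = min(1, 1.01) = 1.00
x \/ ((x \/ y) -> (~x \/ ~~x)) = max(0.46, 1.00) = 1.00
y \/ y = max(0.53, 0.53) = 0.53
(x \/ ((x \/ y) -> (~x \/ ~~x))) -> (y \/ y) = min(1, 1 − 1.00 + 0.53) = min(1, 0.53) = 0.53
~(y \/ y) = 1 − 0.53 = 0.47
((x \/ ((x \/ y) -> (~x \/ ~~x))) -> (y \/ y)) \/ ~(y \/ y) = max(0.53, 0.47) = 0.53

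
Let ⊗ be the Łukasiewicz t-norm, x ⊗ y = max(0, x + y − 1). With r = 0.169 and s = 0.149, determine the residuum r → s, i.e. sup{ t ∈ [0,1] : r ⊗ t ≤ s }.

0.980

The residuum of the Łukasiewicz t-norm gives the supremum: min(1, 1 − 0.169 + 0.149).
1 − 0.169 + 0.149 = 0.980, so t = min(1, 0.980) = 0.980.
Check: 0.169 ⊗ 0.980 = max(0, 0.149) = 0.149 ≤ 0.149.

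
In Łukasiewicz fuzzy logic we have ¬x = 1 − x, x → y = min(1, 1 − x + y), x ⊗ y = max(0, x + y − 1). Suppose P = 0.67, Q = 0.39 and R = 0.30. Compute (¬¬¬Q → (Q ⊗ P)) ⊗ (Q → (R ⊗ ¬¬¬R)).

0.06

¬Q = 1 − 0.39 = 0.61
¬¬Q = 1 − 0.61 = 0.39
¬¬¬Q = 1 − 0.39 = 0.61
Q ⊗ P = max(0, 0.39 + 0.67 − 1) = max(0, 0.06) = 0.06
¬¬¬Q → (Q ⊗ P) = min(1, 1 − 0.61 + 0.06) = min(1, 0.45) = 0.45
¬R = 1 − 0.30 = 0.70
¬¬R = 1 − 0.70 = 0.30
¬¬¬R = 1 − 0.30 = 0.70
R ⊗ ¬¬¬R = max(0, 0.30 + 0.70 − 1) = max(0, 0.00) = 0.00
Q → (R ⊗ ¬¬¬R) = min(1, 1 − 0.39 + 0.00) = min(1, 0.61) = 0.61
(¬¬¬Q → (Q ⊗ P)) ⊗ (Q → (R ⊗ ¬¬¬R)) = max(0, 0.45 + 0.61 − 1) = max(0, 0.06) = 0.06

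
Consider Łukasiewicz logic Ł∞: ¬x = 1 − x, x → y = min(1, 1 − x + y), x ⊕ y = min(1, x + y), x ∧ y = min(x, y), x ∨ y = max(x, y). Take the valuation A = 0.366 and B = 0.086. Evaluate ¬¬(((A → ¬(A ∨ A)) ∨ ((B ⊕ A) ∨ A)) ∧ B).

0.086

A ∨ A = max(0.366, 0.366) = 0.366
¬(A ∨ A) = 1 − 0.366 = 0.634
A → ¬(A ∨ A) = min(1, 1 − 0.366 + 0.634) = min(1, 1.268) = 1.000
B ⊕ A = min(1, 0.086 + 0.366) = min(1, 0.452) = 0.452
(B ⊕ A) ∨ A = max(0.452, 0.366) = 0.452
(A → ¬(A ∨ A)) ∨ ((B ⊕ A) ∨ A) = max(1.000, 0.452) = 1.000
((A → ¬(A ∨ A)) ∨ ((B ⊕ A) ∨ A)) ∧ B = min(1.000, 0.086) = 0.086
¬(((A → ¬(A ∨ A)) ∨ ((B ⊕ A) ∨ A)) ∧ B) = 1 − 0.086 = 0.914
¬¬(((A → ¬(A ∨ A)) ∨ ((B ⊕ A) ∨ A)) ∧ B) = 1 − 0.914 = 0.086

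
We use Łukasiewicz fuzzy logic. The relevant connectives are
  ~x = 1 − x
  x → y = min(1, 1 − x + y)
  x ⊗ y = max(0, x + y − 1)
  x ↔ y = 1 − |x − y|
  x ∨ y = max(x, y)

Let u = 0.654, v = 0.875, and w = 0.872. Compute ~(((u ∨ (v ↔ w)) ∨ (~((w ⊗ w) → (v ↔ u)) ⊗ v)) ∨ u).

v ↔ w = 1 − |0.875 − 0.872| = 1 − 0.003 = 0.997
u ∨ (v ↔ w) = max(0.654, 0.997) = 0.997
w ⊗ w = max(0, 0.872 + 0.872 − 1) = max(0, 0.744) = 0.744
v ↔ u = 1 − |0.875 − 0.654| = 1 − 0.221 = 0.779
(w ⊗ w) → (v ↔ u) = min(1, 1 − 0.744 + 0.779) = min(1, 1.035) = 1.000
~((w ⊗ w) → (v ↔ u)) = 1 − 1.000 = 0.000
~((w ⊗ w) → (v ↔ u)) ⊗ v = max(0, 0.000 + 0.875 − 1) = max(0, -0.125) = 0.000
(u ∨ (v ↔ w)) ∨ (~((w ⊗ w) → (v ↔ u)) ⊗ v) = max(0.997, 0.000) = 0.997
((u ∨ (v ↔ w)) ∨ (~((w ⊗ w) → (v ↔ u)) ⊗ v)) ∨ u = max(0.997, 0.654) = 0.997
~(((u ∨ (v ↔ w)) ∨ (~((w ⊗ w) → (v ↔ u)) ⊗ v)) ∨ u) = 1 − 0.997 = 0.003

0.003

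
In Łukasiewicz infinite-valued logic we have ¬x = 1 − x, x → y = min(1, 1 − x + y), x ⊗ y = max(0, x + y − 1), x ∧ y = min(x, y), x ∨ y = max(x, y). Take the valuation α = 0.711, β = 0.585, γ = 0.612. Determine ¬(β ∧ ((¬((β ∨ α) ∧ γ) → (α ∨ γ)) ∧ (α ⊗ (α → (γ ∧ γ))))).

β ∨ α = max(0.585, 0.711) = 0.711
(β ∨ α) ∧ γ = min(0.711, 0.612) = 0.612
¬((β ∨ α) ∧ γ) = 1 − 0.612 = 0.388
α ∨ γ = max(0.711, 0.612) = 0.711
¬((β ∨ α) ∧ γ) → (α ∨ γ) = min(1, 1 − 0.388 + 0.711) = min(1, 1.323) = 1.000
γ ∧ γ = min(0.612, 0.612) = 0.612
α → (γ ∧ γ) = min(1, 1 − 0.711 + 0.612) = min(1, 0.901) = 0.901
α ⊗ (α → (γ ∧ γ)) = max(0, 0.711 + 0.901 − 1) = max(0, 0.612) = 0.612
(¬((β ∨ α) ∧ γ) → (α ∨ γ)) ∧ (α ⊗ (α → (γ ∧ γ))) = min(1.000, 0.612) = 0.612
β ∧ ((¬((β ∨ α) ∧ γ) → (α ∨ γ)) ∧ (α ⊗ (α → (γ ∧ γ)))) = min(0.585, 0.612) = 0.585
¬(β ∧ ((¬((β ∨ α) ∧ γ) → (α ∨ γ)) ∧ (α ⊗ (α → (γ ∧ γ))))) = 1 − 0.585 = 0.415

0.415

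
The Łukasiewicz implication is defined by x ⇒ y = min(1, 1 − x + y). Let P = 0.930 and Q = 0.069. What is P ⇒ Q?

0.139

P ⇒ Q = min(1, 1 − 0.930 + 0.069) = min(1, 0.139) = 0.139
For comparison, the Gödel implication (1 if x ≤ y else y) would give 0.069.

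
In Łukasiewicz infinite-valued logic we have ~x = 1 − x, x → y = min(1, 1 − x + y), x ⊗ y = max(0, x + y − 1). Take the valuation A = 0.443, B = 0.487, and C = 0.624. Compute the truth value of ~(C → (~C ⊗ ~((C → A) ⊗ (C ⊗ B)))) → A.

1.000

~C = 1 − 0.624 = 0.376
C → A = min(1, 1 − 0.624 + 0.443) = min(1, 0.819) = 0.819
C ⊗ B = max(0, 0.624 + 0.487 − 1) = max(0, 0.111) = 0.111
(C → A) ⊗ (C ⊗ B) = max(0, 0.819 + 0.111 − 1) = max(0, -0.070) = 0.000
~((C → A) ⊗ (C ⊗ B)) = 1 − 0.000 = 1.000
~C ⊗ ~((C → A) ⊗ (C ⊗ B)) = max(0, 0.376 + 1.000 − 1) = max(0, 0.376) = 0.376
C → (~C ⊗ ~((C → A) ⊗ (C ⊗ B))) = min(1, 1 − 0.624 + 0.376) = min(1, 0.752) = 0.752
~(C → (~C ⊗ ~((C → A) ⊗ (C ⊗ B)))) = 1 − 0.752 = 0.248
~(C → (~C ⊗ ~((C → A) ⊗ (C ⊗ B)))) → A = min(1, 1 − 0.248 + 0.443) = min(1, 1.195) = 1.000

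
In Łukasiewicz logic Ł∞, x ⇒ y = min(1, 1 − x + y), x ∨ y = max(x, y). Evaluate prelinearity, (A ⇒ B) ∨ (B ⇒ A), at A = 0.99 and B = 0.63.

A ⇒ B = min(1, 1 − 0.99 + 0.63) = min(1, 0.64) = 0.64
B ⇒ A = min(1, 1 − 0.63 + 0.99) = min(1, 1.36) = 1.00
(A ⇒ B) ∨ (B ⇒ A) = max(0.64, 1.00) = 1.00
(As expected: a Ł∞-tautology — holds in every MV-chain.)

1.00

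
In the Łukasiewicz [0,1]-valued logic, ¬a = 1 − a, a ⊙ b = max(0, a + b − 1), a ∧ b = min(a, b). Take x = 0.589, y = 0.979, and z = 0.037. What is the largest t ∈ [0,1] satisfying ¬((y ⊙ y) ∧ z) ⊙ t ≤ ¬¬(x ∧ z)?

0.074

y ⊙ y = max(0, 0.979 + 0.979 − 1) = max(0, 0.958) = 0.958
(y ⊙ y) ∧ z = min(0.958, 0.037) = 0.037
¬((y ⊙ y) ∧ z) = 1 − 0.037 = 0.963
So the left factor is ¬((y ⊙ y) ∧ z) = 0.963.
x ∧ z = min(0.589, 0.037) = 0.037
¬(x ∧ z) = 1 − 0.037 = 0.963
¬¬(x ∧ z) = 1 − 0.963 = 0.037
So the right-hand bound is ¬¬(x ∧ z) = 0.037.
The residuum of the Łukasiewicz t-norm gives the supremum: min(1, 1 − 0.963 + 0.037).
1 − 0.963 + 0.037 = 0.074, so t = min(1, 0.074) = 0.074.
Check: 0.963 ⊙ 0.074 = max(0, 0.037) = 0.037 ≤ 0.037.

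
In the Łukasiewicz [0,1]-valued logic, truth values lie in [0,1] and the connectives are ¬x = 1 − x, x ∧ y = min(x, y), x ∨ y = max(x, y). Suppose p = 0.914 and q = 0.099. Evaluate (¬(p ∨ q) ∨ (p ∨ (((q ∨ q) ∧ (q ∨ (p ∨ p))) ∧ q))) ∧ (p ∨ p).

p ∨ q = max(0.914, 0.099) = 0.914
¬(p ∨ q) = 1 − 0.914 = 0.086
q ∨ q = max(0.099, 0.099) = 0.099
p ∨ p = max(0.914, 0.914) = 0.914
q ∨ (p ∨ p) = max(0.099, 0.914) = 0.914
(q ∨ q) ∧ (q ∨ (p ∨ p)) = min(0.099, 0.914) = 0.099
((q ∨ q) ∧ (q ∨ (p ∨ p))) ∧ q = min(0.099, 0.099) = 0.099
p ∨ (((q ∨ q) ∧ (q ∨ (p ∨ p))) ∧ q) = max(0.914, 0.099) = 0.914
¬(p ∨ q) ∨ (p ∨ (((q ∨ q) ∧ (q ∨ (p ∨ p))) ∧ q)) = max(0.086, 0.914) = 0.914
(¬(p ∨ q) ∨ (p ∨ (((q ∨ q) ∧ (q ∨ (p ∨ p))) ∧ q))) ∧ (p ∨ p) = min(0.914, 0.914) = 0.914

0.914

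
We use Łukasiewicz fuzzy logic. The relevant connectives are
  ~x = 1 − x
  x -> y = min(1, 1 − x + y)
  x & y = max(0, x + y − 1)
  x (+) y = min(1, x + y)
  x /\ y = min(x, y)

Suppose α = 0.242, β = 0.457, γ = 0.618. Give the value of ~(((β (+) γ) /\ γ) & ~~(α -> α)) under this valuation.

β (+) γ = min(1, 0.457 + 0.618) = min(1, 1.075) = 1.000
(β (+) γ) /\ γ = min(1.000, 0.618) = 0.618
α -> α = min(1, 1 − 0.242 + 0.242) = min(1, 1.000) = 1.000
~(α -> α) = 1 − 1.000 = 0.000
~~(α -> α) = 1 − 0.000 = 1.000
((β (+) γ) /\ γ) & ~~(α -> α) = max(0, 0.618 + 1.000 − 1) = max(0, 0.618) = 0.618
~(((β (+) γ) /\ γ) & ~~(α -> α)) = 1 − 0.618 = 0.382

0.382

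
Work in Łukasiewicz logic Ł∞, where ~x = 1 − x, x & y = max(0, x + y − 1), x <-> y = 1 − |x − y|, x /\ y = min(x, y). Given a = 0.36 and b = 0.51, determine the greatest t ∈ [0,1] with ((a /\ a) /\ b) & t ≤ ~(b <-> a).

a /\ a = min(0.36, 0.36) = 0.36
(a /\ a) /\ b = min(0.36, 0.51) = 0.36
So the left factor is (a /\ a) /\ b = 0.36.
b <-> a = 1 − |0.51 − 0.36| = 1 − 0.15 = 0.85
~(b <-> a) = 1 − 0.85 = 0.15
So the right-hand bound is ~(b <-> a) = 0.15.
The residuum of the Łukasiewicz t-norm gives the supremum: min(1, 1 − 0.36 + 0.15).
1 − 0.36 + 0.15 = 0.79, so t = min(1, 0.79) = 0.79.
Check: 0.36 & 0.79 = max(0, 0.15) = 0.15 ≤ 0.15.

0.79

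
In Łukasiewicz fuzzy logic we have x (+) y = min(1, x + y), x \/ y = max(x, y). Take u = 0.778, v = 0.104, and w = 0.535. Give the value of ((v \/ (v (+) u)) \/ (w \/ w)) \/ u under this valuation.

v (+) u = min(1, 0.104 + 0.778) = min(1, 0.882) = 0.882
v \/ (v (+) u) = max(0.104, 0.882) = 0.882
w \/ w = max(0.535, 0.535) = 0.535
(v \/ (v (+) u)) \/ (w \/ w) = max(0.882, 0.535) = 0.882
((v \/ (v (+) u)) \/ (w \/ w)) \/ u = max(0.882, 0.778) = 0.882

0.882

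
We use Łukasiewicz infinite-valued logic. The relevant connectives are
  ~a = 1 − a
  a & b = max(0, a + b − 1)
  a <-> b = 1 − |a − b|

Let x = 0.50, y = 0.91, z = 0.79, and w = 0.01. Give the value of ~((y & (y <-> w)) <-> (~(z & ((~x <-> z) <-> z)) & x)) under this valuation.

y <-> w = 1 − |0.91 − 0.01| = 1 − 0.90 = 0.10
y & (y <-> w) = max(0, 0.91 + 0.10 − 1) = max(0, 0.01) = 0.01
~x = 1 − 0.50 = 0.50
~x <-> z = 1 − |0.50 − 0.79| = 1 − 0.29 = 0.71
(~x <-> z) <-> z = 1 − |0.71 − 0.79| = 1 − 0.08 = 0.92
z & ((~x <-> z) <-> z) = max(0, 0.79 + 0.92 − 1) = max(0, 0.71) = 0.71
~(z & ((~x <-> z) <-> z)) = 1 − 0.71 = 0.29
~(z & ((~x <-> z) <-> z)) & x = max(0, 0.29 + 0.50 − 1) = max(0, -0.21) = 0.00
(y & (y <-> w)) <-> (~(z & ((~x <-> z) <-> z)) & x) = 1 − |0.01 − 0.00| = 1 − 0.01 = 0.99
~((y & (y <-> w)) <-> (~(z & ((~x <-> z) <-> z)) & x)) = 1 − 0.99 = 0.01

0.01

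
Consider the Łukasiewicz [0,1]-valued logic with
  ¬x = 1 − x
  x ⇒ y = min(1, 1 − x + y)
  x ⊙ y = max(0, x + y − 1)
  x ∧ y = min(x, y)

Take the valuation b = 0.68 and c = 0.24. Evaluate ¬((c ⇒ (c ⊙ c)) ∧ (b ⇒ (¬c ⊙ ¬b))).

c ⊙ c = max(0, 0.24 + 0.24 − 1) = max(0, -0.52) = 0.00
c ⇒ (c ⊙ c) = min(1, 1 − 0.24 + 0.00) = min(1, 0.76) = 0.76
¬c = 1 − 0.24 = 0.76
¬b = 1 − 0.68 = 0.32
¬c ⊙ ¬b = max(0, 0.76 + 0.32 − 1) = max(0, 0.08) = 0.08
b ⇒ (¬c ⊙ ¬b) = min(1, 1 − 0.68 + 0.08) = min(1, 0.40) = 0.40
(c ⇒ (c ⊙ c)) ∧ (b ⇒ (¬c ⊙ ¬b)) = min(0.76, 0.40) = 0.40
¬((c ⇒ (c ⊙ c)) ∧ (b ⇒ (¬c ⊙ ¬b))) = 1 − 0.40 = 0.60

0.60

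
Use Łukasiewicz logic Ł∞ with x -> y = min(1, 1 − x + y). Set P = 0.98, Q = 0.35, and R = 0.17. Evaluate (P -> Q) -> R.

P -> Q = min(1, 1 − 0.98 + 0.35) = min(1, 0.37) = 0.37
(P -> Q) -> R = min(1, 1 − 0.37 + 0.17) = min(1, 0.80) = 0.80

0.80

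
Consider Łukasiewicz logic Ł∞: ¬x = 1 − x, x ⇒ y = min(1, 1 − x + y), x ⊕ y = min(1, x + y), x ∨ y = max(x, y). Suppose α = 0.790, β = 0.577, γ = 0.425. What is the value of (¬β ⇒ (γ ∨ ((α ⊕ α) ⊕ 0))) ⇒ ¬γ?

¬β = 1 − 0.577 = 0.423
α ⊕ α = min(1, 0.790 + 0.790) = min(1, 1.580) = 1.000
(α ⊕ α) ⊕ 0 = min(1, 1.000 + 0.000) = min(1, 1.000) = 1.000
γ ∨ ((α ⊕ α) ⊕ 0) = max(0.425, 1.000) = 1.000
¬β ⇒ (γ ∨ ((α ⊕ α) ⊕ 0)) = min(1, 1 − 0.423 + 1.000) = min(1, 1.577) = 1.000
¬γ = 1 − 0.425 = 0.575
(¬β ⇒ (γ ∨ ((α ⊕ α) ⊕ 0))) ⇒ ¬γ = min(1, 1 − 1.000 + 0.575) = min(1, 0.575) = 0.575

0.575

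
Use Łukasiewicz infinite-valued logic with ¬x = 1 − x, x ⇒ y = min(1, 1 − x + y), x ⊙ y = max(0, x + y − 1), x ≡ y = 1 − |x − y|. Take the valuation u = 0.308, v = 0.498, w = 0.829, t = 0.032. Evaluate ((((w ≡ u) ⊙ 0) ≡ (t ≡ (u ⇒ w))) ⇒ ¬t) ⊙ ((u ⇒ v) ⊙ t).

w ≡ u = 1 − |0.829 − 0.308| = 1 − 0.521 = 0.479
(w ≡ u) ⊙ 0 = max(0, 0.479 + 0.000 − 1) = max(0, -0.521) = 0.000
u ⇒ w = min(1, 1 − 0.308 + 0.829) = min(1, 1.521) = 1.000
t ≡ (u ⇒ w) = 1 − |0.032 − 1.000| = 1 − 0.968 = 0.032
((w ≡ u) ⊙ 0) ≡ (t ≡ (u ⇒ w)) = 1 − |0.000 − 0.032| = 1 − 0.032 = 0.968
¬t = 1 − 0.032 = 0.968
(((w ≡ u) ⊙ 0) ≡ (t ≡ (u ⇒ w))) ⇒ ¬t = min(1, 1 − 0.968 + 0.968) = min(1, 1.000) = 1.000
u ⇒ v = min(1, 1 − 0.308 + 0.498) = min(1, 1.190) = 1.000
(u ⇒ v) ⊙ t = max(0, 1.000 + 0.032 − 1) = max(0, 0.032) = 0.032
((((w ≡ u) ⊙ 0) ≡ (t ≡ (u ⇒ w))) ⇒ ¬t) ⊙ ((u ⇒ v) ⊙ t) = max(0, 1.000 + 0.032 − 1) = max(0, 0.032) = 0.032

0.032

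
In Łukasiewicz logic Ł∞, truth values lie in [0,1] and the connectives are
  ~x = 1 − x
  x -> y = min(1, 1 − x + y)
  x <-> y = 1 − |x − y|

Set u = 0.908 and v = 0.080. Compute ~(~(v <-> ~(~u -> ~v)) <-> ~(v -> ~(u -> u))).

~u = 1 − 0.908 = 0.092
~v = 1 − 0.080 = 0.920
~u -> ~v = min(1, 1 − 0.092 + 0.920) = min(1, 1.828) = 1.000
~(~u -> ~v) = 1 − 1.000 = 0.000
v <-> ~(~u -> ~v) = 1 − |0.080 − 0.000| = 1 − 0.080 = 0.920
~(v <-> ~(~u -> ~v)) = 1 − 0.920 = 0.080
u -> u = min(1, 1 − 0.908 + 0.908) = min(1, 1.000) = 1.000
~(u -> u) = 1 − 1.000 = 0.000
v -> ~(u -> u) = min(1, 1 − 0.080 + 0.000) = min(1, 0.920) = 0.920
~(v -> ~(u -> u)) = 1 − 0.920 = 0.080
~(v <-> ~(~u -> ~v)) <-> ~(v -> ~(u -> u)) = 1 − |0.080 − 0.080| = 1 − 0.000 = 1.000
~(~(v <-> ~(~u -> ~v)) <-> ~(v -> ~(u -> u))) = 1 − 1.000 = 0.000

0.000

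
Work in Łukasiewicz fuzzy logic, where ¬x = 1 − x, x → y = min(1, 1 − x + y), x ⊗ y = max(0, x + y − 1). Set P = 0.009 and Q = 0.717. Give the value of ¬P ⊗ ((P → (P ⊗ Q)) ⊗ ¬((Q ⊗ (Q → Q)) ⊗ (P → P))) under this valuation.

0.265

¬P = 1 − 0.009 = 0.991
P ⊗ Q = max(0, 0.009 + 0.717 − 1) = max(0, -0.274) = 0.000
P → (P ⊗ Q) = min(1, 1 − 0.009 + 0.000) = min(1, 0.991) = 0.991
Q → Q = min(1, 1 − 0.717 + 0.717) = min(1, 1.000) = 1.000
Q ⊗ (Q → Q) = max(0, 0.717 + 1.000 − 1) = max(0, 0.717) = 0.717
P → P = min(1, 1 − 0.009 + 0.009) = min(1, 1.000) = 1.000
(Q ⊗ (Q → Q)) ⊗ (P → P) = max(0, 0.717 + 1.000 − 1) = max(0, 0.717) = 0.717
¬((Q ⊗ (Q → Q)) ⊗ (P → P)) = 1 − 0.717 = 0.283
(P → (P ⊗ Q)) ⊗ ¬((Q ⊗ (Q → Q)) ⊗ (P → P)) = max(0, 0.991 + 0.283 − 1) = max(0, 0.274) = 0.274
¬P ⊗ ((P → (P ⊗ Q)) ⊗ ¬((Q ⊗ (Q → Q)) ⊗ (P → P))) = max(0, 0.991 + 0.274 − 1) = max(0, 0.265) = 0.265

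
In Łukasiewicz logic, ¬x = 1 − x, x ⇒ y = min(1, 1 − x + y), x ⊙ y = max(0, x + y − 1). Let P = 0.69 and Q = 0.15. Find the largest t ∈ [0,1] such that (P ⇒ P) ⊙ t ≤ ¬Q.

0.85

P ⇒ P = min(1, 1 − 0.69 + 0.69) = min(1, 1.00) = 1.00
So the left factor is P ⇒ P = 1.00.
¬Q = 1 − 0.15 = 0.85
So the right-hand bound is ¬Q = 0.85.
The residuum of the Łukasiewicz t-norm gives the supremum: min(1, 1 − 1.00 + 0.85).
1 − 1.00 + 0.85 = 0.85, so t = min(1, 0.85) = 0.85.
Check: 1.00 ⊙ 0.85 = max(0, 0.85) = 0.85 ≤ 0.85.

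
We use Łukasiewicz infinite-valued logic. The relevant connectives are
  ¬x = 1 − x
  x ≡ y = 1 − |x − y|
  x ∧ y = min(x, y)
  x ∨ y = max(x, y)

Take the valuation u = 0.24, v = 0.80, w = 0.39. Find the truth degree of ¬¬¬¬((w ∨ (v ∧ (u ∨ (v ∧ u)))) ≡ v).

v ∧ u = min(0.80, 0.24) = 0.24
u ∨ (v ∧ u) = max(0.24, 0.24) = 0.24
v ∧ (u ∨ (v ∧ u)) = min(0.80, 0.24) = 0.24
w ∨ (v ∧ (u ∨ (v ∧ u))) = max(0.39, 0.24) = 0.39
(w ∨ (v ∧ (u ∨ (v ∧ u)))) ≡ v = 1 − |0.39 − 0.80| = 1 − 0.41 = 0.59
¬((w ∨ (v ∧ (u ∨ (v ∧ u)))) ≡ v) = 1 − 0.59 = 0.41
¬¬((w ∨ (v ∧ (u ∨ (v ∧ u)))) ≡ v) = 1 − 0.41 = 0.59
¬¬¬((w ∨ (v ∧ (u ∨ (v ∧ u)))) ≡ v) = 1 − 0.59 = 0.41
¬¬¬¬((w ∨ (v ∧ (u ∨ (v ∧ u)))) ≡ v) = 1 − 0.41 = 0.59

0.59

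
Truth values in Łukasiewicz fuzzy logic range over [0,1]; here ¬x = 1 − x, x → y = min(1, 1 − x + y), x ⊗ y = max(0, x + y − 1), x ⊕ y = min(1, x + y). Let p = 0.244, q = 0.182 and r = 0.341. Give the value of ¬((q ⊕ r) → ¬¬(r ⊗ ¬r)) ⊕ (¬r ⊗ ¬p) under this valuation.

0.938

q ⊕ r = min(1, 0.182 + 0.341) = min(1, 0.523) = 0.523
¬r = 1 − 0.341 = 0.659
r ⊗ ¬r = max(0, 0.341 + 0.659 − 1) = max(0, 0.000) = 0.000
¬(r ⊗ ¬r) = 1 − 0.000 = 1.000
¬¬(r ⊗ ¬r) = 1 − 1.000 = 0.000
(q ⊕ r) → ¬¬(r ⊗ ¬r) = min(1, 1 − 0.523 + 0.000) = min(1, 0.477) = 0.477
¬((q ⊕ r) → ¬¬(r ⊗ ¬r)) = 1 − 0.477 = 0.523
¬p = 1 − 0.244 = 0.756
¬r ⊗ ¬p = max(0, 0.659 + 0.756 − 1) = max(0, 0.415) = 0.415
¬((q ⊕ r) → ¬¬(r ⊗ ¬r)) ⊕ (¬r ⊗ ¬p) = min(1, 0.523 + 0.415) = min(1, 0.938) = 0.938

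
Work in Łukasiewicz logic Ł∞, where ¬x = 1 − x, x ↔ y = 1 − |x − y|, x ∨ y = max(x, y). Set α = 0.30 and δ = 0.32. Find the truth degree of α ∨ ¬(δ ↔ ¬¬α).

¬α = 1 − 0.30 = 0.70
¬¬α = 1 − 0.70 = 0.30
δ ↔ ¬¬α = 1 − |0.32 − 0.30| = 1 − 0.02 = 0.98
¬(δ ↔ ¬¬α) = 1 − 0.98 = 0.02
α ∨ ¬(δ ↔ ¬¬α) = max(0.30, 0.02) = 0.30

0.30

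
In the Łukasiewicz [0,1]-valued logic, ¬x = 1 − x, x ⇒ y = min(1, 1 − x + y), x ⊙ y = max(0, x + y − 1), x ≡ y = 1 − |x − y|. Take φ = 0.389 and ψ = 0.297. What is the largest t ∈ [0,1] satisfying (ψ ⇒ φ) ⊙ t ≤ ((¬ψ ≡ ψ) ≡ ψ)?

ψ ⇒ φ = min(1, 1 − 0.297 + 0.389) = min(1, 1.092) = 1.000
So the left factor is ψ ⇒ φ = 1.000.
¬ψ = 1 − 0.297 = 0.703
¬ψ ≡ ψ = 1 − |0.703 − 0.297| = 1 − 0.406 = 0.594
(¬ψ ≡ ψ) ≡ ψ = 1 − |0.594 − 0.297| = 1 − 0.297 = 0.703
So the right-hand bound is (¬ψ ≡ ψ) ≡ ψ = 0.703.
The residuum of the Łukasiewicz t-norm gives the supremum: min(1, 1 − 1.000 + 0.703).
1 − 1.000 + 0.703 = 0.703, so t = min(1, 0.703) = 0.703.
Check: 1.000 ⊙ 0.703 = max(0, 0.703) = 0.703 ≤ 0.703.

0.703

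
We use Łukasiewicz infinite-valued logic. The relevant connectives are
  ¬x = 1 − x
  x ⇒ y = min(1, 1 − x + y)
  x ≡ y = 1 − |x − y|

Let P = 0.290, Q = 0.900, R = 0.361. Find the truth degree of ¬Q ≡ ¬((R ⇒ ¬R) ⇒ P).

0.390

¬Q = 1 − 0.900 = 0.100
¬R = 1 − 0.361 = 0.639
R ⇒ ¬R = min(1, 1 − 0.361 + 0.639) = min(1, 1.278) = 1.000
(R ⇒ ¬R) ⇒ P = min(1, 1 − 1.000 + 0.290) = min(1, 0.290) = 0.290
¬((R ⇒ ¬R) ⇒ P) = 1 − 0.290 = 0.710
¬Q ≡ ¬((R ⇒ ¬R) ⇒ P) = 1 − |0.100 − 0.710| = 1 − 0.610 = 0.390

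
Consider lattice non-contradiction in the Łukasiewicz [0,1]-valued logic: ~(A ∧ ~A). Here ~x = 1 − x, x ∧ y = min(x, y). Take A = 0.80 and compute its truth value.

0.80

~A = 1 − 0.80 = 0.20
A ∧ ~A = min(0.80, 0.20) = 0.20
~(A ∧ ~A) = 1 − 0.20 = 0.80
(The value 0.80 < 1 shows this instance is not satisfied; not a Ł∞-tautology — its value is 1 − min(a, 1−a).)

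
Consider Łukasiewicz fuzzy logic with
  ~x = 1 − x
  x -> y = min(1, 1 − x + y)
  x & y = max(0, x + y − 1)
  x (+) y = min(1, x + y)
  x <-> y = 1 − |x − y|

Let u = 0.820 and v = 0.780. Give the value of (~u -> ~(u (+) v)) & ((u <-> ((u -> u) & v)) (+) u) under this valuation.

0.820

~u = 1 − 0.820 = 0.180
u (+) v = min(1, 0.820 + 0.780) = min(1, 1.600) = 1.000
~(u (+) v) = 1 − 1.000 = 0.000
~u -> ~(u (+) v) = min(1, 1 − 0.180 + 0.000) = min(1, 0.820) = 0.820
u -> u = min(1, 1 − 0.820 + 0.820) = min(1, 1.000) = 1.000
(u -> u) & v = max(0, 1.000 + 0.780 − 1) = max(0, 0.780) = 0.780
u <-> ((u -> u) & v) = 1 − |0.820 − 0.780| = 1 − 0.040 = 0.960
(u <-> ((u -> u) & v)) (+) u = min(1, 0.960 + 0.820) = min(1, 1.780) = 1.000
(~u -> ~(u (+) v)) & ((u <-> ((u -> u) & v)) (+) u) = max(0, 0.820 + 1.000 − 1) = max(0, 0.820) = 0.820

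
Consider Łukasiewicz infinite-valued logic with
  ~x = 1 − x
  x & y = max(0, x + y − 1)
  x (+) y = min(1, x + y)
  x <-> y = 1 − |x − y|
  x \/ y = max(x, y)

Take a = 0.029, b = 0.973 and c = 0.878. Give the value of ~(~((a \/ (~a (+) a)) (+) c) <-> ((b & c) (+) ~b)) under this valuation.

0.878

~a = 1 − 0.029 = 0.971
~a (+) a = min(1, 0.971 + 0.029) = min(1, 1.000) = 1.000
a \/ (~a (+) a) = max(0.029, 1.000) = 1.000
(a \/ (~a (+) a)) (+) c = min(1, 1.000 + 0.878) = min(1, 1.878) = 1.000
~((a \/ (~a (+) a)) (+) c) = 1 − 1.000 = 0.000
b & c = max(0, 0.973 + 0.878 − 1) = max(0, 0.851) = 0.851
~b = 1 − 0.973 = 0.027
(b & c) (+) ~b = min(1, 0.851 + 0.027) = min(1, 0.878) = 0.878
~((a \/ (~a (+) a)) (+) c) <-> ((b & c) (+) ~b) = 1 − |0.000 − 0.878| = 1 − 0.878 = 0.122
~(~((a \/ (~a (+) a)) (+) c) <-> ((b & c) (+) ~b)) = 1 − 0.122 = 0.878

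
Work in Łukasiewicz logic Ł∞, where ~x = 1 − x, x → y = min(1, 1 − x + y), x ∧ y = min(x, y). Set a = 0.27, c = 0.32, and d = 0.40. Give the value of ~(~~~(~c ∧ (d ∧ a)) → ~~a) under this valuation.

0.46

~c = 1 − 0.32 = 0.68
d ∧ a = min(0.40, 0.27) = 0.27
~c ∧ (d ∧ a) = min(0.68, 0.27) = 0.27
~(~c ∧ (d ∧ a)) = 1 − 0.27 = 0.73
~~(~c ∧ (d ∧ a)) = 1 − 0.73 = 0.27
~~~(~c ∧ (d ∧ a)) = 1 − 0.27 = 0.73
~a = 1 − 0.27 = 0.73
~~a = 1 − 0.73 = 0.27
~~~(~c ∧ (d ∧ a)) → ~~a = min(1, 1 − 0.73 + 0.27) = min(1, 0.54) = 0.54
~(~~~(~c ∧ (d ∧ a)) → ~~a) = 1 − 0.54 = 0.46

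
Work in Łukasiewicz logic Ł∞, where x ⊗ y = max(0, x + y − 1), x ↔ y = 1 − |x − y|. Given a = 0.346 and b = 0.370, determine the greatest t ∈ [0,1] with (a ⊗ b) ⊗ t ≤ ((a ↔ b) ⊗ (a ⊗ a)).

a ⊗ b = max(0, 0.346 + 0.370 − 1) = max(0, -0.284) = 0.000
So the left factor is a ⊗ b = 0.000.
a ↔ b = 1 − |0.346 − 0.370| = 1 − 0.024 = 0.976
a ⊗ a = max(0, 0.346 + 0.346 − 1) = max(0, -0.308) = 0.000
(a ↔ b) ⊗ (a ⊗ a) = max(0, 0.976 + 0.000 − 1) = max(0, -0.024) = 0.000
So the right-hand bound is (a ↔ b) ⊗ (a ⊗ a) = 0.000.
The residuum of the Łukasiewicz t-norm gives the supremum: min(1, 1 − 0.000 + 0.000).
1 − 0.000 + 0.000 = 1.000, so t = min(1, 1.000) = 1.000.
Check: 0.000 ⊗ 1.000 = max(0, 0.000) = 0.000 ≤ 0.000.

1.000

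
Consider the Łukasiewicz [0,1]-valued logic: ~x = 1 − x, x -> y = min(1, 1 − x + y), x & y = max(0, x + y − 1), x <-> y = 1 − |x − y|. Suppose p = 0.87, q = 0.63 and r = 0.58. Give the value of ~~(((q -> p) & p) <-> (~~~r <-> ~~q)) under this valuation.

0.92

q -> p = min(1, 1 − 0.63 + 0.87) = min(1, 1.24) = 1.00
(q -> p) & p = max(0, 1.00 + 0.87 − 1) = max(0, 0.87) = 0.87
~r = 1 − 0.58 = 0.42
~~r = 1 − 0.42 = 0.58
~~~r = 1 − 0.58 = 0.42
~q = 1 − 0.63 = 0.37
~~q = 1 − 0.37 = 0.63
~~~r <-> ~~q = 1 − |0.42 − 0.63| = 1 − 0.21 = 0.79
((q -> p) & p) <-> (~~~r <-> ~~q) = 1 − |0.87 − 0.79| = 1 − 0.08 = 0.92
~(((q -> p) & p) <-> (~~~r <-> ~~q)) = 1 − 0.92 = 0.08
~~(((q -> p) & p) <-> (~~~r <-> ~~q)) = 1 − 0.08 = 0.92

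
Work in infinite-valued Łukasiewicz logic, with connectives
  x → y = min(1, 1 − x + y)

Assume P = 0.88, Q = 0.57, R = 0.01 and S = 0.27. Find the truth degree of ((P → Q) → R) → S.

P → Q = min(1, 1 − 0.88 + 0.57) = min(1, 0.69) = 0.69
(P → Q) → R = min(1, 1 − 0.69 + 0.01) = min(1, 0.32) = 0.32
((P → Q) → R) → S = min(1, 1 − 0.32 + 0.27) = min(1, 0.95) = 0.95

0.95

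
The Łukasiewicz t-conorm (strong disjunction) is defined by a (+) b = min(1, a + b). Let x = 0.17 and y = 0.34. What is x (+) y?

x (+) y = min(1, 0.17 + 0.34) = min(1, 0.51) = 0.51
For comparison, the Gödel t-conorm max(a, b) would give 0.34.

0.51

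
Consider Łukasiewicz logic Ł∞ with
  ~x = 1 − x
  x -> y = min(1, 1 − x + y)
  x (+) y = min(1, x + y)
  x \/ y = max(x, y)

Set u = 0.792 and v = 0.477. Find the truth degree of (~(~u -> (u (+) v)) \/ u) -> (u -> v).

~u = 1 − 0.792 = 0.208
u (+) v = min(1, 0.792 + 0.477) = min(1, 1.269) = 1.000
~u -> (u (+) v) = min(1, 1 − 0.208 + 1.000) = min(1, 1.792) = 1.000
~(~u -> (u (+) v)) = 1 − 1.000 = 0.000
~(~u -> (u (+) v)) \/ u = max(0.000, 0.792) = 0.792
u -> v = min(1, 1 − 0.792 + 0.477) = min(1, 0.685) = 0.685
(~(~u -> (u (+) v)) \/ u) -> (u -> v) = min(1, 1 − 0.792 + 0.685) = min(1, 0.893) = 0.893

0.893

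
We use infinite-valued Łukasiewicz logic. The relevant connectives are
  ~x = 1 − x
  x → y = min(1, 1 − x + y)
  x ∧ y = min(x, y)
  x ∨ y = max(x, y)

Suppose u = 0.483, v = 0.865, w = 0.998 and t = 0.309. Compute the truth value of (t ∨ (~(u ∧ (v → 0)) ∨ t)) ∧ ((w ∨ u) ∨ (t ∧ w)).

0.865

v → 0 = min(1, 1 − 0.865 + 0.000) = min(1, 0.135) = 0.135
u ∧ (v → 0) = min(0.483, 0.135) = 0.135
~(u ∧ (v → 0)) = 1 − 0.135 = 0.865
~(u ∧ (v → 0)) ∨ t = max(0.865, 0.309) = 0.865
t ∨ (~(u ∧ (v → 0)) ∨ t) = max(0.309, 0.865) = 0.865
w ∨ u = max(0.998, 0.483) = 0.998
t ∧ w = min(0.309, 0.998) = 0.309
(w ∨ u) ∨ (t ∧ w) = max(0.998, 0.309) = 0.998
(t ∨ (~(u ∧ (v → 0)) ∨ t)) ∧ ((w ∨ u) ∨ (t ∧ w)) = min(0.865, 0.998) = 0.865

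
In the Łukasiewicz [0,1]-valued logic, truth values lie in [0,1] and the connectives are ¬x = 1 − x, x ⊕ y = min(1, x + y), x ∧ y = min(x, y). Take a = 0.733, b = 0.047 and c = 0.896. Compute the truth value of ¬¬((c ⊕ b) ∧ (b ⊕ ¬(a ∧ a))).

0.314

c ⊕ b = min(1, 0.896 + 0.047) = min(1, 0.943) = 0.943
a ∧ a = min(0.733, 0.733) = 0.733
¬(a ∧ a) = 1 − 0.733 = 0.267
b ⊕ ¬(a ∧ a) = min(1, 0.047 + 0.267) = min(1, 0.314) = 0.314
(c ⊕ b) ∧ (b ⊕ ¬(a ∧ a)) = min(0.943, 0.314) = 0.314
¬((c ⊕ b) ∧ (b ⊕ ¬(a ∧ a))) = 1 − 0.314 = 0.686
¬¬((c ⊕ b) ∧ (b ⊕ ¬(a ∧ a))) = 1 − 0.686 = 0.314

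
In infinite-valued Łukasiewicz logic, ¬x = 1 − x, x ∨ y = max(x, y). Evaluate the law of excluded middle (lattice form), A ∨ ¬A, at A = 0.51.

¬A = 1 − 0.51 = 0.49
A ∨ ¬A = max(0.51, 0.49) = 0.51
(The value 0.51 < 1 shows this instance is not satisfied; not a Ł∞-tautology — its value is max(a, 1−a).)

0.51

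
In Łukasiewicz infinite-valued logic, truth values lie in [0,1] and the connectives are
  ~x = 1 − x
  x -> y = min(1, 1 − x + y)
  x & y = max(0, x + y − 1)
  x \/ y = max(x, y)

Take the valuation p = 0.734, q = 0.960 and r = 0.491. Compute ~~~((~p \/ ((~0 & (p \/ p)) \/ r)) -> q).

~p = 1 − 0.734 = 0.266
~0 = 1 − 0.000 = 1.000
p \/ p = max(0.734, 0.734) = 0.734
~0 & (p \/ p) = max(0, 1.000 + 0.734 − 1) = max(0, 0.734) = 0.734
(~0 & (p \/ p)) \/ r = max(0.734, 0.491) = 0.734
~p \/ ((~0 & (p \/ p)) \/ r) = max(0.266, 0.734) = 0.734
(~p \/ ((~0 & (p \/ p)) \/ r)) -> q = min(1, 1 − 0.734 + 0.960) = min(1, 1.226) = 1.000
~((~p \/ ((~0 & (p \/ p)) \/ r)) -> q) = 1 − 1.000 = 0.000
~~((~p \/ ((~0 & (p \/ p)) \/ r)) -> q) = 1 − 0.000 = 1.000
~~~((~p \/ ((~0 & (p \/ p)) \/ r)) -> q) = 1 − 1.000 = 0.000

0.000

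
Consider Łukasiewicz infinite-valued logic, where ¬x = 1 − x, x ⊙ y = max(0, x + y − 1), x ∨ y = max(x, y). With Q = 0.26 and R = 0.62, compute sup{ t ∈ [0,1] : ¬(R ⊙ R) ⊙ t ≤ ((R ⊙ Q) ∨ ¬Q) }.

R ⊙ R = max(0, 0.62 + 0.62 − 1) = max(0, 0.24) = 0.24
¬(R ⊙ R) = 1 − 0.24 = 0.76
So the left factor is ¬(R ⊙ R) = 0.76.
R ⊙ Q = max(0, 0.62 + 0.26 − 1) = max(0, -0.12) = 0.00
¬Q = 1 − 0.26 = 0.74
(R ⊙ Q) ∨ ¬Q = max(0.00, 0.74) = 0.74
So the right-hand bound is (R ⊙ Q) ∨ ¬Q = 0.74.
The residuum of the Łukasiewicz t-norm gives the supremum: min(1, 1 − 0.76 + 0.74).
1 − 0.76 + 0.74 = 0.98, so t = min(1, 0.98) = 0.98.
Check: 0.76 ⊙ 0.98 = max(0, 0.74) = 0.74 ≤ 0.74.

0.98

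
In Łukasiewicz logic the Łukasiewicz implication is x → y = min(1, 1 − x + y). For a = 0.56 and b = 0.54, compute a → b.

0.98

a → b = min(1, 1 − 0.56 + 0.54) = min(1, 0.98) = 0.98
For comparison, the Gödel implication (1 if x ≤ y else y) would give 0.54.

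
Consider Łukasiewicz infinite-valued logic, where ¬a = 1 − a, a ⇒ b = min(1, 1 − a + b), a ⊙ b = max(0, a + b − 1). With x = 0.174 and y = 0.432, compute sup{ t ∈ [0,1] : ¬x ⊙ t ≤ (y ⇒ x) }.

¬x = 1 − 0.174 = 0.826
So the left factor is ¬x = 0.826.
y ⇒ x = min(1, 1 − 0.432 + 0.174) = min(1, 0.742) = 0.742
So the right-hand bound is y ⇒ x = 0.742.
The residuum of the Łukasiewicz t-norm gives the supremum: min(1, 1 − 0.826 + 0.742).
1 − 0.826 + 0.742 = 0.916, so t = min(1, 0.916) = 0.916.
Check: 0.826 ⊙ 0.916 = max(0, 0.742) = 0.742 ≤ 0.742.

0.916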